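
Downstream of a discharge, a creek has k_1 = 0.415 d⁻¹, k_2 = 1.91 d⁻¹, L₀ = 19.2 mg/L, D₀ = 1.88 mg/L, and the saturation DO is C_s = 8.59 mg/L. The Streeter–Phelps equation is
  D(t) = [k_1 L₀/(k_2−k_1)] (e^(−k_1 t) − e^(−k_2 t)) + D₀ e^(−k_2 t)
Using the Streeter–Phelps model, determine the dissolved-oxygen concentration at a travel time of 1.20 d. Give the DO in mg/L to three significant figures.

DO ≈ 5.70 mg/L

k_1 L₀/(k_2−k_1) = 0.415×19.2/(1.91−0.415) = 7.968/1.495 = 5.330 mg/L.
e^(−k_1 t) = e^(−0.415×1.200) = 0.6077; e^(−k_2 t) = e^(−1.91×1.200) = 0.1011.
D = 5.330 × (0.6077 − 0.1011) + 1.88 × 0.1011 = 2.700 + 0.1900 = 2.890 mg/L.
DO = C_s − D = 8.59 − 2.890 = 5.700 mg/L.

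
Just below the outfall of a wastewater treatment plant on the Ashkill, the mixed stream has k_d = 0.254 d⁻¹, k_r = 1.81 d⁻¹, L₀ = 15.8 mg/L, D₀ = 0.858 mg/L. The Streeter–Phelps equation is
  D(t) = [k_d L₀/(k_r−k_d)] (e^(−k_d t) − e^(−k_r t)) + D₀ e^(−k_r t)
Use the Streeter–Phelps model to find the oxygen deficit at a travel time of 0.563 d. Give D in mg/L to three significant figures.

D ≈ 1.61 mg/L

k_d L₀/(k_r−k_d) = 0.254×15.8/(1.81−0.254) = 4.013/1.556 = 2.579 mg/L.
e^(−k_d t) = e^(−0.254×0.5630) = 0.8668; e^(−k_r t) = e^(−1.81×0.5630) = 0.3609.
D = 2.579 × (0.8668 − 0.3609) + 0.858 × 0.3609 = 1.305 + 0.3097 = 1.614 mg/L.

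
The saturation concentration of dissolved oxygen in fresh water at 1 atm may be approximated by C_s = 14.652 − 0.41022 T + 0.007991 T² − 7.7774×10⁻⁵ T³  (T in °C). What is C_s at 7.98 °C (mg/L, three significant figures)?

C_s = 14.652 − 0.41022×7.98 + 0.007991×7.98² − 7.7774×10⁻⁵×7.98³ = 11.85 mg/L.

C_s ≈ 11.8 mg/L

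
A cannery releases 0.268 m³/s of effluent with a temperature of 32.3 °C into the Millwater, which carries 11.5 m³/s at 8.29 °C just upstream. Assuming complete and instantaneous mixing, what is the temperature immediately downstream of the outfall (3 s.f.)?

8.84 °C

Flow-weighted mixing: C = (Q_r C_r + Q_w C_w)/(Q_r + Q_w)
= (11.5×8.29 + 0.268×32.3)/(11.5 + 0.268) = 104.0/11.77 = 8.837 °C.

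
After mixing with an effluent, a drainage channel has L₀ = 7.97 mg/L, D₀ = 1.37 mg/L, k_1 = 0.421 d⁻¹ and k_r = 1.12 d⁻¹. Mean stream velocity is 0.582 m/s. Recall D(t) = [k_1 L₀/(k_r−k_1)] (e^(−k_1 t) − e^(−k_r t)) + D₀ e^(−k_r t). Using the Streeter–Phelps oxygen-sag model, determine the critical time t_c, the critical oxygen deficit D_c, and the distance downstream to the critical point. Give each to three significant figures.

t_c ≈ 0.919 d; D_c ≈ 2.03 mg/L; x_c ≈ 46.2 km

At the critical point dD/dt = 0, so k_1 L₀ e^(−k_1 t) = k_r D. Substituting D(t) from the Streeter–Phelps equation and solving for t gives
t_c = ln[(k_r/k_1)(1 − D₀(k_r−k_1)/(k_1 L₀))] / (k_r−k_1).
Here k_r−k_1 = 0.6990 d⁻¹ and 1 − D₀(k_r−k_1)/(k_1 L₀) = 1 − 1.37×0.6990/(0.421×7.97) = 0.7146, so
t_c = ln(2.660 × 0.7146) / 0.6990 = 0.6424 / 0.6990 = 0.9190 d.
L(t_c) = L₀ e^(−k_1 t_c) = 7.97 × 0.6791 = 5.413 mg/L, and at the critical point k_r D_c = k_1 L, so D_c = (0.421/1.12) × 5.413 = 2.035 mg/L.
x_c = v t_c = 0.582 m/s × 0.9190 d × 86400 s/d = 46210 m ≈ 46.2 km.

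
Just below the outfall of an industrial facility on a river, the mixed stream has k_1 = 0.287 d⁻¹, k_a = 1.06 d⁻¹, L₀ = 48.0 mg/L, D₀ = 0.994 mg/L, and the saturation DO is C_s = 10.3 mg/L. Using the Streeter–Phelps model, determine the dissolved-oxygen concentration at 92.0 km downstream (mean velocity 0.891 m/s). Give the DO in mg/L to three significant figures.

DO ≈ 2.39 mg/L

Travel time t = x/v = 92.0 km / (0.891 m/s) = 92000 m / 0.891 m/s = 103300 s = 1.195 d.
k_1 L₀/(k_a−k_1) = 0.287×48.0/(1.06−0.287) = 13.78/0.7730 = 17.82 mg/L.
e^(−k_1 t) = e^(−0.287×1.195) = 0.7096; e^(−k_a t) = e^(−1.06×1.195) = 0.2817.
D = 17.82 × (0.7096 − 0.2817) + 0.994 × 0.2817 = 7.626 + 0.2800 = 7.906 mg/L.
DO = C_s − D = 10.3 − 7.906 = 2.394 mg/L.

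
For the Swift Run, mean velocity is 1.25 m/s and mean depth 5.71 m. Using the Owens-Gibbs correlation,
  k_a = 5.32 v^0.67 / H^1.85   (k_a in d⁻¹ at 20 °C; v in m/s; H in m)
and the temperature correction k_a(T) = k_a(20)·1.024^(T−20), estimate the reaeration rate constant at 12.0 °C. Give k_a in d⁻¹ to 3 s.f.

k_a ≈ 0.204 d⁻¹

k_a(20) = 5.32 × 1.25^0.67 / 5.71^1.85 = 5.32 × 1.161 / 25.11 = 0.2461 d⁻¹.
k_a(12.0) = 0.2461 × 1.024^(12.0−20) = 0.2461 × 0.8272 = 0.2035 d⁻¹.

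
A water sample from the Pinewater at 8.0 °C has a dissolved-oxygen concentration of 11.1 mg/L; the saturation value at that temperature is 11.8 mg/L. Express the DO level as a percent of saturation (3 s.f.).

% saturation = C/C_s × 100 = 11.1/11.8 × 100 = 94.1 %.

94.1 % saturation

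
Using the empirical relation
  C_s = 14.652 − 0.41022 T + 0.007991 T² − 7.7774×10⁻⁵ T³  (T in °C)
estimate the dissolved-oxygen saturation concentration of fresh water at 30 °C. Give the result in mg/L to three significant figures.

C_s ≈ 7.44 mg/L

C_s = 14.652 − 0.41022×30 + 0.007991×30² − 7.7774×10⁻⁵×30³ = 7.437 mg/L.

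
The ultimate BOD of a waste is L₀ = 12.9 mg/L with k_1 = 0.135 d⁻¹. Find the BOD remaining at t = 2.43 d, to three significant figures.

L_t = L₀ e^(−k_1 t) = 12.9 × e^(−0.135×2.43) = 12.9 × 0.7203 = 9.292 mg/L.

L ≈ 9.29 mg/L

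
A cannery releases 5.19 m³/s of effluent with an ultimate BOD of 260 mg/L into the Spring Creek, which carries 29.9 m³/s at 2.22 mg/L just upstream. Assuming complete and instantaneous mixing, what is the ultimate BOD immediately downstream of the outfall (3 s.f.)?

40.3 mg/L

Flow-weighted mixing: C = (Q_r C_r + Q_w C_w)/(Q_r + Q_w)
= (29.9×2.22 + 5.19×260)/(29.9 + 5.19) = 1416/35.09 = 40.35 mg/L.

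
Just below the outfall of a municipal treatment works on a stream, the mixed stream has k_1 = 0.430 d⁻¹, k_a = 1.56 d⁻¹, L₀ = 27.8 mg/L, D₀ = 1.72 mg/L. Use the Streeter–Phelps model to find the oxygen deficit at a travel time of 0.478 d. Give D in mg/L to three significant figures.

D ≈ 4.41 mg/L

k_1 L₀/(k_a−k_1) = 0.430×27.8/(1.56−0.430) = 11.95/1.130 = 10.58 mg/L.
e^(−k_1 t) = e^(−0.430×0.4780) = 0.8142; e^(−k_a t) = e^(−1.56×0.4780) = 0.4744.
D = 10.58 × (0.8142 − 0.4744) + 1.72 × 0.4744 = 3.595 + 0.8160 = 4.411 mg/L.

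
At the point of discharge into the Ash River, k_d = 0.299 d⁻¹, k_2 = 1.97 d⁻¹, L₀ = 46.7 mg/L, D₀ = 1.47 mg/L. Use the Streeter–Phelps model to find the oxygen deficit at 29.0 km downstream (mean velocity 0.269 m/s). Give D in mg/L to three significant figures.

D ≈ 5.16 mg/L

Travel time t = x/v = 29.0 km / (0.269 m/s) = 29000 m / 0.269 m/s = 107800 s = 1.248 d.
k_d L₀/(k_2−k_d) = 0.299×46.7/(1.97−0.299) = 13.96/1.671 = 8.356 mg/L.
e^(−k_d t) = e^(−0.299×1.248) = 0.6886; e^(−k_2 t) = e^(−1.97×1.248) = 0.08560.
D = 8.356 × (0.6886 − 0.08560) + 1.47 × 0.08560 = 5.039 + 0.1258 = 5.165 mg/L.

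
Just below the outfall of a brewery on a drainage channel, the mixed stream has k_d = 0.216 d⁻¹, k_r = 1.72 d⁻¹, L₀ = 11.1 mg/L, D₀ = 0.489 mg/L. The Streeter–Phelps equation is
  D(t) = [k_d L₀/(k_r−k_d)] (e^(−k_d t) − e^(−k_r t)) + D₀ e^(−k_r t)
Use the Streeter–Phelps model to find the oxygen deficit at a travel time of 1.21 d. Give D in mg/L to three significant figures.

D ≈ 1.09 mg/L

k_d L₀/(k_r−k_d) = 0.216×11.1/(1.72−0.216) = 2.398/1.504 = 1.594 mg/L.
e^(−k_d t) = e^(−0.216×1.210) = 0.7700; e^(−k_r t) = e^(−1.72×1.210) = 0.1248.
D = 1.594 × (0.7700 − 0.1248) + 0.489 × 0.1248 = 1.029 + 0.06102 = 1.090 mg/L.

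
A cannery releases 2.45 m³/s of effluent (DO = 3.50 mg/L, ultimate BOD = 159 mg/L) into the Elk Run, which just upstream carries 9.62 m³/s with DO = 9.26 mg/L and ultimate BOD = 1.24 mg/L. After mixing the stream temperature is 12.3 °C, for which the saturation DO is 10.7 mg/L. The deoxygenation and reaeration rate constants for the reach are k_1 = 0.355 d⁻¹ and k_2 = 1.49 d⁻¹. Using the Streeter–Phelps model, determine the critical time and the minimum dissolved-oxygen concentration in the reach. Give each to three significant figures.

Mixed DO = (9.62×9.26 + 2.45×3.50)/(9.62+2.45) = 97.66/12.07 = 8.091 mg/L.
Mixed L₀ = (9.62×1.24 + 2.45×159)/(12.07) = 401.5/12.07 = 33.26 mg/L.
Initial deficit D₀ = C_s − DO₀ = 10.7 − 8.091 = 2.609 mg/L.
t_c = (1/1.135) ln[(1.49/0.355)(1 − 2.609×1.135/(0.355×33.26))] = 0.8811 × ln(3.145) = 1.009 d.
D_c = (0.355/1.49) × 33.26 × e^(−0.355×1.009) = 0.2383 × 33.26 × 0.6988 = 5.538 mg/L.
Minimum DO = 10.7 − 5.538 = 5.162 mg/L.

t_c ≈ 1.01 d; minimum DO ≈ 5.16 mg/L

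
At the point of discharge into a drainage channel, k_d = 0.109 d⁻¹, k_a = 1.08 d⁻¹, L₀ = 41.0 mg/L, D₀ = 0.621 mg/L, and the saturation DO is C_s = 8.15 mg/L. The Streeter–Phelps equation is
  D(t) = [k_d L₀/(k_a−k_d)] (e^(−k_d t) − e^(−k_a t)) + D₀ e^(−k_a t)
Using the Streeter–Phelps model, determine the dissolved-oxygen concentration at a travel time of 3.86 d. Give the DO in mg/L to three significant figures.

DO ≈ 5.19 mg/L

k_d L₀/(k_a−k_d) = 0.109×41.0/(1.08−0.109) = 4.469/0.9710 = 4.602 mg/L.
e^(−k_d t) = e^(−0.109×3.860) = 0.6566; e^(−k_a t) = e^(−1.08×3.860) = 0.01547.
D = 4.602 × (0.6566 − 0.01547) + 0.621 × 0.01547 = 2.951 + 0.009607 = 2.960 mg/L.
DO = C_s − D = 8.15 − 2.960 = 5.190 mg/L.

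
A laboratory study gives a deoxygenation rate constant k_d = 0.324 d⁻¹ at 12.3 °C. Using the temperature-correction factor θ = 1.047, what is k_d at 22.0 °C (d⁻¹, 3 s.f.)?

k_d ≈ 0.506 d⁻¹

k_d(T₂) = k_d(T₁) · θ^(T₂−T₁) = 0.324 × 1.047^(22.0−12.3)
= 0.324 × 1.047^9.70 = 0.324 × 1.561 = 0.5059 d⁻¹.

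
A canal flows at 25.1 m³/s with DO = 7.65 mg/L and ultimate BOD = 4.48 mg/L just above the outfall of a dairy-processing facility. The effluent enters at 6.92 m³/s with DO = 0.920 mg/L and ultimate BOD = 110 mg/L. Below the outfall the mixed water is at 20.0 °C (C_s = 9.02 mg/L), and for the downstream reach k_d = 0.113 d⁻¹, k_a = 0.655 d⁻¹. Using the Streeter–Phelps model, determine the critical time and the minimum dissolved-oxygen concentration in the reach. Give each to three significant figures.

Mixed DO = (25.1×7.65 + 6.92×0.920)/(25.1+6.92) = 198.4/32.02 = 6.196 mg/L.
Mixed L₀ = (25.1×4.48 + 6.92×110)/(32.02) = 873.6/32.02 = 27.28 mg/L.
Initial deficit D₀ = C_s − DO₀ = 9.02 − 6.196 = 2.824 mg/L.
t_c = (1/0.5420) ln[(0.655/0.113)(1 − 2.824×0.5420/(0.113×27.28))] = 1.845 × ln(2.918) = 1.976 d.
D_c = (0.113/0.655) × 27.28 × e^(−0.113×1.976) = 0.1725 × 27.28 × 0.7999 = 3.765 mg/L.
Minimum DO = 9.02 − 3.765 = 5.255 mg/L.

t_c ≈ 1.98 d; minimum DO ≈ 5.25 mg/L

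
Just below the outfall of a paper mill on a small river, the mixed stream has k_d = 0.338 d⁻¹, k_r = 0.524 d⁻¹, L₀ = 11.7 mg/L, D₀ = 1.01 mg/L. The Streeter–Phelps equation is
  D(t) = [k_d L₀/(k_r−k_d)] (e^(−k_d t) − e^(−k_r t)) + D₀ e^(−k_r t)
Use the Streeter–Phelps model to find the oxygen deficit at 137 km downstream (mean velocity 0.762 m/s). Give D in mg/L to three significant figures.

D ≈ 3.72 mg/L

Travel time t = x/v = 137 km / (0.762 m/s) = 137000 m / 0.762 m/s = 179800 s = 2.081 d.
k_d L₀/(k_r−k_d) = 0.338×11.7/(0.524−0.338) = 3.955/0.1860 = 21.26 mg/L.
e^(−k_d t) = e^(−0.338×2.081) = 0.4949; e^(−k_r t) = e^(−0.524×2.081) = 0.3361.
D = 21.26 × (0.4949 − 0.3361) + 1.01 × 0.3361 = 3.377 + 0.3394 = 3.717 mg/L.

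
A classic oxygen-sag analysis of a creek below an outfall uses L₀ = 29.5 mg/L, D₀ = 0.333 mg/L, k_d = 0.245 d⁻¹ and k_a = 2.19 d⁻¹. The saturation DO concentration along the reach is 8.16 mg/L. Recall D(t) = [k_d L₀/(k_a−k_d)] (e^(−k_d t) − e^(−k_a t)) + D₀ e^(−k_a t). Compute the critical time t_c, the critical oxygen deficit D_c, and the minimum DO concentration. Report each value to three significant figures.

t_c ≈ 1.08 d; D_c ≈ 2.53 mg/L; min DO ≈ 5.63 mg/L

With k_a/k_d = 8.939 and 1 − D₀(k_a−k_d)/(k_d L₀) = 0.9104,
t_c = ln(8.939 × 0.9104) / (2.19 − 0.245) = ln(8.138) / 1.945 = 2.097/1.945 = 1.078 d.
L(t_c) = L₀ e^(−k_d t_c) = 29.5 × 0.7679 = 22.65 mg/L, and at the critical point k_a D_c = k_d L, so D_c = (0.245/2.19) × 22.65 = 2.534 mg/L.
Minimum DO = C_s − D_c = 8.16 − 2.534 = 5.626 mg/L.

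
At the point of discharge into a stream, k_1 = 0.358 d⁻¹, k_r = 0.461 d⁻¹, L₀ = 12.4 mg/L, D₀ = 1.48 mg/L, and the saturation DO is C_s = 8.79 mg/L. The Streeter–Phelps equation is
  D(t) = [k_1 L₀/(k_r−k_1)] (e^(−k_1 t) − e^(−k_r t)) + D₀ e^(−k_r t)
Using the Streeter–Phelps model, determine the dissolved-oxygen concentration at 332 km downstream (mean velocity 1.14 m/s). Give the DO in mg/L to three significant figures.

Travel time t = x/v = 332 km / (1.14 m/s) = 332000 m / 1.14 m/s = 291200 s = 3.371 d.
k_1 L₀/(k_r−k_1) = 0.358×12.4/(0.461−0.358) = 4.439/0.1030 = 43.10 mg/L.
e^(−k_1 t) = e^(−0.358×3.371) = 0.2992; e^(−k_r t) = e^(−0.461×3.371) = 0.2114.
D = 43.10 × (0.2992 − 0.2114) + 1.48 × 0.2114 = 3.782 + 0.3129 = 4.095 mg/L.
DO = C_s − D = 8.79 − 4.095 = 4.695 mg/L.

DO ≈ 4.69 mg/L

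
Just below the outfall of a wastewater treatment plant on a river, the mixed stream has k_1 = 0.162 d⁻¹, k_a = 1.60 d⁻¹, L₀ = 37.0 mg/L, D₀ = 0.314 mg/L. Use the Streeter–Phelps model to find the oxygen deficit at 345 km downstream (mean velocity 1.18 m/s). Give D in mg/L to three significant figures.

Travel time t = x/v = 345 km / (1.18 m/s) = 345000 m / 1.18 m/s = 292400 s = 3.384 d.
k_1 L₀/(k_a−k_1) = 0.162×37.0/(1.60−0.162) = 5.994/1.438 = 4.168 mg/L.
e^(−k_1 t) = e^(−0.162×3.384) = 0.5780; e^(−k_a t) = e^(−1.60×3.384) = 0.004452.
D = 4.168 × (0.5780 − 0.004452) + 0.314 × 0.004452 = 2.391 + 0.001398 = 2.392 mg/L.

D ≈ 2.39 mg/L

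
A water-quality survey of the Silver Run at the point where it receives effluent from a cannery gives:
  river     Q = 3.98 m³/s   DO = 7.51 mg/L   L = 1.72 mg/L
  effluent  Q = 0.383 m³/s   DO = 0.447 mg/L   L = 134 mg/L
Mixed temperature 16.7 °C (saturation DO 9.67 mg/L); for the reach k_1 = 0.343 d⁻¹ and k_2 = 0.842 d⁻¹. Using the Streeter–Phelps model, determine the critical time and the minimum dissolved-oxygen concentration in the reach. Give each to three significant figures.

t_c ≈ 1.08 d; minimum DO ≈ 5.91 mg/L

Mixed DO = (3.98×7.51 + 0.383×0.447)/(3.98+0.383) = 30.06/4.363 = 6.890 mg/L.
Mixed L₀ = (3.98×1.72 + 0.383×134)/(4.363) = 58.17/4.363 = 13.33 mg/L.
Initial deficit D₀ = C_s − DO₀ = 9.67 − 6.890 = 2.780 mg/L.
t_c = (1/0.4990) ln[(0.842/0.343)(1 − 2.780×0.4990/(0.343×13.33))] = 2.004 × ln(1.710) = 1.075 d.
D_c = (0.343/0.842) × 13.33 × e^(−0.343×1.075) = 0.4074 × 13.33 × 0.6915 = 3.756 mg/L.
Minimum DO = 9.67 − 3.756 = 5.914 mg/L.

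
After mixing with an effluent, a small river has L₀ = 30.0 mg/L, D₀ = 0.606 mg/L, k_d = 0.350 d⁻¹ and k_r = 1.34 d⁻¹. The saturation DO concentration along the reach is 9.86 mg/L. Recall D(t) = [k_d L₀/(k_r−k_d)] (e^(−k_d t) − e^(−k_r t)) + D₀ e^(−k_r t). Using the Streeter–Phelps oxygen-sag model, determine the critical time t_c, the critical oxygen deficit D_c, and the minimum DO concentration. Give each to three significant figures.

With k_r/k_d = 3.829 and 1 − D₀(k_r−k_d)/(k_d L₀) = 0.9429,
t_c = ln(3.829 × 0.9429) / (1.34 − 0.350) = ln(3.610) / 0.9900 = 1.284/0.9900 = 1.297 d.
L(t_c) = L₀ e^(−k_d t_c) = 30.0 × 0.6352 = 19.06 mg/L, and at the critical point k_r D_c = k_d L, so D_c = (0.350/1.34) × 19.06 = 4.977 mg/L.
Minimum DO = C_s − D_c = 9.86 − 4.977 = 4.883 mg/L.

t_c ≈ 1.30 d; D_c ≈ 4.98 mg/L; min DO ≈ 4.88 mg/L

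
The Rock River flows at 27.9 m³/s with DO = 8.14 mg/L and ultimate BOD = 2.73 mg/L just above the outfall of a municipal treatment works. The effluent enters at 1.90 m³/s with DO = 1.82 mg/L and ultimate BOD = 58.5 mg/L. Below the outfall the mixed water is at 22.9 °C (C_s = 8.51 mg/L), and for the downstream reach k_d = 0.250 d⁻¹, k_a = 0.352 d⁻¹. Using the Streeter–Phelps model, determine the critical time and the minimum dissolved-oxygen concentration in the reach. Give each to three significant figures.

Mixed DO = (27.9×8.14 + 1.90×1.82)/(27.9+1.90) = 230.6/29.80 = 7.737 mg/L.
Mixed L₀ = (27.9×2.73 + 1.90×58.5)/(29.80) = 187.3/29.80 = 6.286 mg/L.
Initial deficit D₀ = C_s − DO₀ = 8.51 − 7.737 = 0.7730 mg/L.
t_c = (1/0.1020) ln[(0.352/0.250)(1 − 0.7730×0.1020/(0.250×6.286))] = 9.804 × ln(1.337) = 2.850 d.
D_c = (0.250/0.352) × 6.286 × e^(−0.250×2.850) = 0.7102 × 6.286 × 0.4904 = 2.189 mg/L.
Minimum DO = 8.51 − 2.189 = 6.321 mg/L.

t_c ≈ 2.85 d; minimum DO ≈ 6.32 mg/L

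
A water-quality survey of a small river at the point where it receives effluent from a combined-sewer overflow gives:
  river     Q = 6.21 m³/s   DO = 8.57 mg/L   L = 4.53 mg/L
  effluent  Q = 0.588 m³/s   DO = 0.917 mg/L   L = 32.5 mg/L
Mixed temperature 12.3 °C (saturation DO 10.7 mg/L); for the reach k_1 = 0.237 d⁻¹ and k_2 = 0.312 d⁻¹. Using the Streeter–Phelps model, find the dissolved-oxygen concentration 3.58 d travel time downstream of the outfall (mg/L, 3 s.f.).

Mixed DO = (6.21×8.57 + 0.588×0.917)/(6.21+0.588) = 53.76/6.798 = 7.908 mg/L.
Mixed L₀ = (6.21×4.53 + 0.588×32.5)/(6.798) = 47.24/6.798 = 6.949 mg/L.
Initial deficit D₀ = C_s − DO₀ = 10.7 − 7.908 = 2.792 mg/L.
D(3.58) = [0.237×6.949/(0.312−0.237)](e^(−0.237×3.58) − e^(−0.312×3.58)) + 2.792 e^(−0.312×3.58)
= 21.96 × (0.4281 − 0.3273) + 2.792 × 0.3273 = 3.127 mg/L.
DO = 10.7 − 3.127 = 7.573 mg/L.

DO ≈ 7.57 mg/L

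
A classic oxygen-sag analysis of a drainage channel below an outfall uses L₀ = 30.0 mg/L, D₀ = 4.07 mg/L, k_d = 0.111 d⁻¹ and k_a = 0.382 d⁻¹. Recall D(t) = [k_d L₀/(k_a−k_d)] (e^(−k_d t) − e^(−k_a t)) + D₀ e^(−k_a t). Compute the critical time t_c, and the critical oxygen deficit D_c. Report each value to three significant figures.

t_c ≈ 3.08 d; D_c ≈ 6.20 mg/L

At the critical point dD/dt = 0, so k_d L₀ e^(−k_d t) = k_a D. Substituting D(t) from the Streeter–Phelps equation and solving for t gives
t_c = ln[(k_a/k_d)(1 − D₀(k_a−k_d)/(k_d L₀))] / (k_a−k_d).
Here k_a−k_d = 0.2710 d⁻¹ and 1 − D₀(k_a−k_d)/(k_d L₀) = 1 − 4.07×0.2710/(0.111×30.0) = 0.6688, so
t_c = ln(3.441 × 0.6688) / 0.2710 = 0.8336 / 0.2710 = 3.076 d.
D_c = (k_d/k_a) L₀ e^(−k_d t_c) = (0.111/0.382) × 30.0 × e^(−0.111×3.076) = 0.2906 × 30.0 × 0.7108 = 6.196 mg/L.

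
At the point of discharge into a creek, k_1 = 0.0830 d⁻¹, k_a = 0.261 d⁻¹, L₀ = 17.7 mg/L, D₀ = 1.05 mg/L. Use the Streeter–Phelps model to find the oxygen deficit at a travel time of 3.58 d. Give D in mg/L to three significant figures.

D ≈ 3.30 mg/L

k_1 L₀/(k_a−k_1) = 0.0830×17.7/(0.261−0.0830) = 1.469/0.1780 = 8.253 mg/L.
e^(−k_1 t) = e^(−0.0830×3.580) = 0.7429; e^(−k_a t) = e^(−0.261×3.580) = 0.3928.
D = 8.253 × (0.7429 − 0.3928) + 1.05 × 0.3928 = 2.890 + 0.4125 = 3.302 mg/L.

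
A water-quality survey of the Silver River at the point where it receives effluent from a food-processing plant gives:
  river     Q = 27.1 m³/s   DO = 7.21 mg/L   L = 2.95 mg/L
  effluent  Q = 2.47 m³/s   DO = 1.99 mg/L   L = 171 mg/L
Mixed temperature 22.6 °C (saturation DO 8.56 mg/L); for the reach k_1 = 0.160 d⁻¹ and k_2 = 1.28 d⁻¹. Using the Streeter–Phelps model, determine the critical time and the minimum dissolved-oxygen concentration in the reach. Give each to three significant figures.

Mixed DO = (27.1×7.21 + 2.47×1.99)/(27.1+2.47) = 200.3/29.57 = 6.774 mg/L.
Mixed L₀ = (27.1×2.95 + 2.47×171)/(29.57) = 502.3/29.57 = 16.99 mg/L.
Initial deficit D₀ = C_s − DO₀ = 8.56 − 6.774 = 1.786 mg/L.
t_c = (1/1.120) ln[(1.28/0.160)(1 − 1.786×1.120/(0.160×16.99))] = 0.8929 × ln(2.112) = 0.6676 d.
D_c = (0.160/1.28) × 16.99 × e^(−0.160×0.6676) = 0.1250 × 16.99 × 0.8987 = 1.908 mg/L.
Minimum DO = 8.56 − 1.908 = 6.652 mg/L.

t_c ≈ 0.668 d; minimum DO ≈ 6.65 mg/L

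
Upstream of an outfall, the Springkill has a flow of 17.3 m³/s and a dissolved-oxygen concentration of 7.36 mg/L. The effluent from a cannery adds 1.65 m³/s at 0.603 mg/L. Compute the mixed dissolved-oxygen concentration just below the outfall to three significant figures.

Flow-weighted mixing: C = (Q_r C_r + Q_w C_w)/(Q_r + Q_w)
= (17.3×7.36 + 1.65×0.603)/(17.3 + 1.65) = 128.3/18.95 = 6.772 mg/L.

6.77 mg/L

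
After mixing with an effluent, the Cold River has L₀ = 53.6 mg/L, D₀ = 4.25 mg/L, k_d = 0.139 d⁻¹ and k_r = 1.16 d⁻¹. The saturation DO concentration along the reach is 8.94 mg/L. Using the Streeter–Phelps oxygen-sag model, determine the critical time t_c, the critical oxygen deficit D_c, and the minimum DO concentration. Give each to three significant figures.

With k_r/k_d = 8.345 and 1 − D₀(k_r−k_d)/(k_d L₀) = 0.4176,
t_c = ln(8.345 × 0.4176) / (1.16 − 0.139) = ln(3.485) / 1.021 = 1.248/1.021 = 1.223 d.
D_c = (k_d/k_r) L₀ e^(−k_d t_c) = (0.139/1.16) × 53.6 × e^(−0.139×1.223) = 0.1198 × 53.6 × 0.8437 = 5.419 mg/L.
Minimum DO = C_s − D_c = 8.94 − 5.419 = 3.521 mg/L.

t_c ≈ 1.22 d; D_c ≈ 5.42 mg/L; min DO ≈ 3.52 mg/L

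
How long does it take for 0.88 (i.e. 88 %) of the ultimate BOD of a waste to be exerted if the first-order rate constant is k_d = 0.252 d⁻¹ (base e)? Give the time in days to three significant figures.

t ≈ 8.41 d

y/L₀ = 1 − e^(−k_d t) = 0.88 ⇒ e^(−k_d t) = 0.120
t = −ln(0.120) / 0.252 = 2.120 / 0.252 = 8.414 d.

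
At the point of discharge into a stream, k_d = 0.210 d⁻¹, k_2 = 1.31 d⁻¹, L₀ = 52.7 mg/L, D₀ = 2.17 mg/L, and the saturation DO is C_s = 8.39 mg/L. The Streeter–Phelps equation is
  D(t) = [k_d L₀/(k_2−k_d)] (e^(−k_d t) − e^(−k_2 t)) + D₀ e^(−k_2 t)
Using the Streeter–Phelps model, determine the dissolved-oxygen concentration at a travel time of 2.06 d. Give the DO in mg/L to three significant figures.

k_d L₀/(k_2−k_d) = 0.210×52.7/(1.31−0.210) = 11.07/1.100 = 10.06 mg/L.
e^(−k_d t) = e^(−0.210×2.060) = 0.6488; e^(−k_2 t) = e^(−1.31×2.060) = 0.06730.
D = 10.06 × (0.6488 − 0.06730) + 2.17 × 0.06730 = 5.851 + 0.1460 = 5.997 mg/L.
DO = C_s − D = 8.39 − 5.997 = 2.393 mg/L.

DO ≈ 2.39 mg/L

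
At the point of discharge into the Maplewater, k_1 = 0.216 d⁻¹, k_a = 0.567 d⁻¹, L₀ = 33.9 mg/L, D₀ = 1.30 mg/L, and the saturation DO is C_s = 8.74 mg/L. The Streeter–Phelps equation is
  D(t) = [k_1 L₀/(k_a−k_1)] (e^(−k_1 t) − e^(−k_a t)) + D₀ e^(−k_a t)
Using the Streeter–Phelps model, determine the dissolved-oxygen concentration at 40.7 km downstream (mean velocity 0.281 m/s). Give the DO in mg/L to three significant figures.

Travel time t = x/v = 40.7 km / (0.281 m/s) = 40700 m / 0.281 m/s = 144800 s = 1.676 d.
k_1 L₀/(k_a−k_1) = 0.216×33.9/(0.567−0.216) = 7.322/0.3510 = 20.86 mg/L.
e^(−k_1 t) = e^(−0.216×1.676) = 0.6962; e^(−k_a t) = e^(−0.567×1.676) = 0.3865.
D = 20.86 × (0.6962 − 0.3865) + 1.30 × 0.3865 = 6.460 + 0.5025 = 6.963 mg/L.
DO = C_s − D = 8.74 − 6.963 = 1.777 mg/L.

DO ≈ 1.78 mg/L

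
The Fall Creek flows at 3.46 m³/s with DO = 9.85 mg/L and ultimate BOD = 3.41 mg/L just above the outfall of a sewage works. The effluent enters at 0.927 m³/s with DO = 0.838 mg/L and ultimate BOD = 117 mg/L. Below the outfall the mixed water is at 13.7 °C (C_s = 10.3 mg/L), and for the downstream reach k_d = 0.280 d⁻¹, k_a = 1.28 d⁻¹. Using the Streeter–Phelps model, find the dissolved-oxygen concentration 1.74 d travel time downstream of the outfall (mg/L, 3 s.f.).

Mixed DO = (3.46×9.85 + 0.927×0.838)/(3.46+0.927) = 34.86/4.387 = 7.946 mg/L.
Mixed L₀ = (3.46×3.41 + 0.927×117)/(4.387) = 120.3/4.387 = 27.41 mg/L.
Initial deficit D₀ = C_s − DO₀ = 10.3 − 7.946 = 2.354 mg/L.
D(1.74) = [0.280×27.41/(1.28−0.280)](e^(−0.280×1.74) − e^(−1.28×1.74)) + 2.354 e^(−1.28×1.74)
= 7.675 × (0.6143 − 0.1078) + 2.354 × 0.1078 = 4.142 mg/L.
DO = 10.3 − 4.142 = 6.158 mg/L.

DO ≈ 6.16 mg/L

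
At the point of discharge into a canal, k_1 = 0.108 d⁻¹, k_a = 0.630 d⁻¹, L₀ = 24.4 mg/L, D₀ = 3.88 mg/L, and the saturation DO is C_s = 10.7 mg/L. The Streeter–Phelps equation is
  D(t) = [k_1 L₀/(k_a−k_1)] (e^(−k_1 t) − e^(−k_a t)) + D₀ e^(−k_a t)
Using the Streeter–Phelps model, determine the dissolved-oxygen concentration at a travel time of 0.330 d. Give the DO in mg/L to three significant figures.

DO ≈ 6.78 mg/L

k_1 L₀/(k_a−k_1) = 0.108×24.4/(0.630−0.108) = 2.635/0.5220 = 5.048 mg/L.
e^(−k_1 t) = e^(−0.108×0.3300) = 0.9650; e^(−k_a t) = e^(−0.630×0.3300) = 0.8123.
D = 5.048 × (0.9650 − 0.8123) + 3.88 × 0.8123 = 0.7709 + 3.152 = 3.923 mg/L.
DO = C_s − D = 10.7 − 3.923 = 6.777 mg/L.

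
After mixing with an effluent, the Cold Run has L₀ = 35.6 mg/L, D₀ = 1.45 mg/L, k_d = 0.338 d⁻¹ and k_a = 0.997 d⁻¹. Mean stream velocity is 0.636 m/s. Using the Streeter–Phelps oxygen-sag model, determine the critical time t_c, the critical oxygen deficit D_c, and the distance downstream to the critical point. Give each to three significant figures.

With k_a/k_d = 2.950 and 1 − D₀(k_a−k_d)/(k_d L₀) = 0.9206,
t_c = ln(2.950 × 0.9206) / (0.997 − 0.338) = ln(2.715) / 0.6590 = 0.9990/0.6590 = 1.516 d.
L(t_c) = L₀ e^(−k_d t_c) = 35.6 × 0.5991 = 21.33 mg/L, and at the critical point k_a D_c = k_d L, so D_c = (0.338/0.997) × 21.33 = 7.230 mg/L.
x_c = v t_c = 0.636 m/s × 1.516 d × 86400 s/d = 83300 m ≈ 83.3 km.

t_c ≈ 1.52 d; D_c ≈ 7.23 mg/L; x_c ≈ 83.3 km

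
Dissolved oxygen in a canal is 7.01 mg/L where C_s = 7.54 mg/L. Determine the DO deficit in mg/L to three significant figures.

D ≈ 0.530 mg/L

D = C_s − C = 7.54 − 7.01 = 0.530 mg/L.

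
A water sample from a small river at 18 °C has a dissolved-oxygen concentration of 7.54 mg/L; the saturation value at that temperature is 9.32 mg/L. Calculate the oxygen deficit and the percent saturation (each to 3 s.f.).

D = C_s − C = 9.32 − 7.54 = 1.78 mg/L.
% saturation = 7.54/9.32 × 100 = 80.9 %.

D ≈ 1.78 mg/L; 80.9 % saturation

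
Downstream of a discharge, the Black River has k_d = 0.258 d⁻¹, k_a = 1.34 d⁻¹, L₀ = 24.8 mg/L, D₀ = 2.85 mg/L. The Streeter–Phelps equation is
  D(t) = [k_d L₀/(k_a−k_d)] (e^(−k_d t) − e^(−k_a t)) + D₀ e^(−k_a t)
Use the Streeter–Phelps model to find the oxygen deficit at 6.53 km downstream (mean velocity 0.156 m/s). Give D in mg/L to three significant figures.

D ≈ 3.62 mg/L

Travel time t = x/v = 6.53 km / (0.156 m/s) = 6530 m / 0.156 m/s = 41860 s = 0.4845 d.
k_d L₀/(k_a−k_d) = 0.258×24.8/(1.34−0.258) = 6.398/1.082 = 5.913 mg/L.
e^(−k_d t) = e^(−0.258×0.4845) = 0.8825; e^(−k_a t) = e^(−1.34×0.4845) = 0.5225.
D = 5.913 × (0.8825 − 0.5225) + 2.85 × 0.5225 = 2.129 + 1.489 = 3.618 mg/L.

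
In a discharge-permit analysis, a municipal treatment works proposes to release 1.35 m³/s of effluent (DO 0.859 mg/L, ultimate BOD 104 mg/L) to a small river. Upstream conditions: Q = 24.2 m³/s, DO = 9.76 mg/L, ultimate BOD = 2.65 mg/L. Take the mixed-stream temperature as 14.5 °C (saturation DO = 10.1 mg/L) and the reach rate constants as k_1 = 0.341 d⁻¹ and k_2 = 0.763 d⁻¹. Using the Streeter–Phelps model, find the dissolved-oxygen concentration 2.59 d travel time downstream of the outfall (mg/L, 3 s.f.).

Mixed DO = (24.2×9.76 + 1.35×0.859)/(24.2+1.35) = 237.4/25.55 = 9.290 mg/L.
Mixed L₀ = (24.2×2.65 + 1.35×104)/(25.55) = 204.5/25.55 = 8.005 mg/L.
Initial deficit D₀ = C_s − DO₀ = 10.1 − 9.290 = 0.8103 mg/L.
D(2.59) = [0.341×8.005/(0.763−0.341)](e^(−0.341×2.59) − e^(−0.763×2.59)) + 0.8103 e^(−0.763×2.59)
= 6.469 × (0.4135 − 0.1386) + 0.8103 × 0.1386 = 1.890 mg/L.
DO = 10.1 − 1.890 = 8.210 mg/L.

DO ≈ 8.21 mg/L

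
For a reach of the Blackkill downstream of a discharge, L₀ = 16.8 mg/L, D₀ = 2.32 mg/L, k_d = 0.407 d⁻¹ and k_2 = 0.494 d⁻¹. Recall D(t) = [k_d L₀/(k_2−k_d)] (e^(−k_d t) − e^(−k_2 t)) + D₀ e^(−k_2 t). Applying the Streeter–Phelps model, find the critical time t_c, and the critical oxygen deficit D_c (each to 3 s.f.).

At the critical point dD/dt = 0, so k_d L₀ e^(−k_d t) = k_2 D. Substituting D(t) from the Streeter–Phelps equation and solving for t gives
t_c = ln[(k_2/k_d)(1 − D₀(k_2−k_d)/(k_d L₀))] / (k_2−k_d).
Here k_2−k_d = 0.08700 d⁻¹ and 1 − D₀(k_2−k_d)/(k_d L₀) = 1 − 2.32×0.08700/(0.407×16.8) = 0.9705, so
t_c = ln(1.214 × 0.9705) / 0.08700 = 0.1638 / 0.08700 = 1.882 d.
L(t_c) = L₀ e^(−k_d t_c) = 16.8 × 0.4648 = 7.809 mg/L, and at the critical point k_2 D_c = k_d L, so D_c = (0.407/0.494) × 7.809 = 6.434 mg/L.

t_c ≈ 1.88 d; D_c ≈ 6.43 mg/L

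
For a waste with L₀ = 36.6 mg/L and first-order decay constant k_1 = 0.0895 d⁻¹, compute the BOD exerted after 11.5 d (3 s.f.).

y ≈ 23.5 mg/L

y_t = L₀(1 − e^(−k_1 t)) = 36.6 × (1 − e^(−0.0895×11.5))
= 36.6 × (1 − 0.3573) = 36.6 × 0.6427 = 23.52 mg/L.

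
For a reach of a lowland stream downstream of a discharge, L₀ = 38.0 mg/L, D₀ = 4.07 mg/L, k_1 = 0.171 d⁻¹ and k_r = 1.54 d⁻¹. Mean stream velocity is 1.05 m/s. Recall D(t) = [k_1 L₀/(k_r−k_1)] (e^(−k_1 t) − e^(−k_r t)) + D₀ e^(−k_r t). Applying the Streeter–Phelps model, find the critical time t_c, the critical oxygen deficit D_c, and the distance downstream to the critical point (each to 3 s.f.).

At the critical point dD/dt = 0, so k_1 L₀ e^(−k_1 t) = k_r D. Substituting D(t) from the Streeter–Phelps equation and solving for t gives
t_c = ln[(k_r/k_1)(1 − D₀(k_r−k_1)/(k_1 L₀))] / (k_r−k_1).
Here k_r−k_1 = 1.369 d⁻¹ and 1 − D₀(k_r−k_1)/(k_1 L₀) = 1 − 4.07×1.369/(0.171×38.0) = 0.1425, so
t_c = ln(9.006 × 0.1425) / 1.369 = 0.2497 / 1.369 = 0.1824 d.
D_c = (k_1/k_r) L₀ e^(−k_1 t_c) = (0.171/1.54) × 38.0 × e^(−0.171×0.1824) = 0.1110 × 38.0 × 0.9693 = 4.090 mg/L.
x_c = v t_c = 1.05 m/s × 0.1824 d × 86400 s/d = 16550 m ≈ 16.5 km.

t_c ≈ 0.182 d; D_c ≈ 4.09 mg/L; x_c ≈ 16.5 km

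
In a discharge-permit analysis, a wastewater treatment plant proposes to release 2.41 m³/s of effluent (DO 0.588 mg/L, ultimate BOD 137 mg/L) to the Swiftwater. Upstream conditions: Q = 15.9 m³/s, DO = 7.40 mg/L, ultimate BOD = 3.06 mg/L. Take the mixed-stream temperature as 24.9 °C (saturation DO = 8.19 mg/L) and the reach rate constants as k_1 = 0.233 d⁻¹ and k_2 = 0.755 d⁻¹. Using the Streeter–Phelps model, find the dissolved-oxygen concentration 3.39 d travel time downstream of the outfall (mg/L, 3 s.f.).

DO ≈ 4.58 mg/L

Mixed DO = (15.9×7.40 + 2.41×0.588)/(15.9+2.41) = 119.1/18.31 = 6.503 mg/L.
Mixed L₀ = (15.9×3.06 + 2.41×137)/(18.31) = 378.8/18.31 = 20.69 mg/L.
Initial deficit D₀ = C_s − DO₀ = 8.19 − 6.503 = 1.687 mg/L.
D(3.39) = [0.233×20.69/(0.755−0.233)](e^(−0.233×3.39) − e^(−0.755×3.39)) + 1.687 e^(−0.755×3.39)
= 9.235 × (0.4539 − 0.07735) + 1.687 × 0.07735 = 3.608 mg/L.
DO = 8.19 − 3.608 = 4.582 mg/L.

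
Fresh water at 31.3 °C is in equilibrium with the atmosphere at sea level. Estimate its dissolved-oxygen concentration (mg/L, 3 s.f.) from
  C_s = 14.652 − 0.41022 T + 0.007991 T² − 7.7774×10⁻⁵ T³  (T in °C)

C_s ≈ 7.26 mg/L

C_s = 14.652 − 0.41022×31.3 + 0.007991×31.3² − 7.7774×10⁻⁵×31.3³ = 7.256 mg/L.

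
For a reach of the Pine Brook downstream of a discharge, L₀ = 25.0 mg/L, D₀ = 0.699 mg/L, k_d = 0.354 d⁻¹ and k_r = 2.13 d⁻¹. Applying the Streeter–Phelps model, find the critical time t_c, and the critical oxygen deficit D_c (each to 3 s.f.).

t_c = [1/(k_r−k_d)] ln[(k_r/k_d)(1 − D₀(k_r−k_d)/(k_d L₀))]
= [1/(2.13−0.354)] ln[(2.13/0.354)(1 − 0.699×1.776/(0.354×25.0))]
= (1/1.776) ln[6.017 × 0.8597] = 0.5631 × ln(5.173) = 0.5631 × 1.643 = 0.9254 d.
D_c = (k_d/k_r) L₀ e^(−k_d t_c) = (0.354/2.13) × 25.0 × e^(−0.354×0.9254) = 0.1662 × 25.0 × 0.7207 = 2.994 mg/L.

t_c ≈ 0.925 d; D_c ≈ 2.99 mg/L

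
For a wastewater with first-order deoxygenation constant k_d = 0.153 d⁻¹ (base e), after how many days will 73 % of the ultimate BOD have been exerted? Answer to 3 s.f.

y/L₀ = 1 − e^(−k_d t) = 0.73 ⇒ e^(−k_d t) = 0.270
t = −ln(0.270) / 0.153 = 1.309 / 0.153 = 8.558 d.

t ≈ 8.56 d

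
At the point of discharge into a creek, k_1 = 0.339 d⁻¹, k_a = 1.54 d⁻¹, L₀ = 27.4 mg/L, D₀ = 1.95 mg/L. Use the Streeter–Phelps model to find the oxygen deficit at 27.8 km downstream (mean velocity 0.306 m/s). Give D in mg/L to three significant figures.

D ≈ 4.27 mg/L

Travel time t = x/v = 27.8 km / (0.306 m/s) = 27800 m / 0.306 m/s = 90850 s = 1.052 d.
k_1 L₀/(k_a−k_1) = 0.339×27.4/(1.54−0.339) = 9.289/1.201 = 7.734 mg/L.
e^(−k_1 t) = e^(−0.339×1.052) = 0.7002; e^(−k_a t) = e^(−1.54×1.052) = 0.1980.
D = 7.734 × (0.7002 − 0.1980) + 1.95 × 0.1980 = 3.883 + 0.3862 = 4.270 mg/L.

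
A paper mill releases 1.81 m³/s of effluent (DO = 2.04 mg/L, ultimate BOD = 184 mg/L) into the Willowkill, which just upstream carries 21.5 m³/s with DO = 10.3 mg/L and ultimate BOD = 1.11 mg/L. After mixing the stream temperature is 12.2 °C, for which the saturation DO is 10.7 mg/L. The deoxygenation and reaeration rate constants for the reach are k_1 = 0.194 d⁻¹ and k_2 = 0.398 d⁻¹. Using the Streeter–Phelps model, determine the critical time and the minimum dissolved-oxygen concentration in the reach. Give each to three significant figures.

Mixed DO = (21.5×10.3 + 1.81×2.04)/(21.5+1.81) = 225.1/23.31 = 9.659 mg/L.
Mixed L₀ = (21.5×1.11 + 1.81×184)/(23.31) = 356.9/23.31 = 15.31 mg/L.
Initial deficit D₀ = C_s − DO₀ = 10.7 − 9.659 = 1.041 mg/L.
t_c = (1/0.2040) ln[(0.398/0.194)(1 − 1.041×0.2040/(0.194×15.31))] = 4.902 × ln(1.905) = 3.159 d.
D_c = (0.194/0.398) × 15.31 × e^(−0.194×3.159) = 0.4874 × 15.31 × 0.5418 = 4.044 mg/L.
Minimum DO = 10.7 − 4.044 = 6.656 mg/L.

t_c ≈ 3.16 d; minimum DO ≈ 6.66 mg/L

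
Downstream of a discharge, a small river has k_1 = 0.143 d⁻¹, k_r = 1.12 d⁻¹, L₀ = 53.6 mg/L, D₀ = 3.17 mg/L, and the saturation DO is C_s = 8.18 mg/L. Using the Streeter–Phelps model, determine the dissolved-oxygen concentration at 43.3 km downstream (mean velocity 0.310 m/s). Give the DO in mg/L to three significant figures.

Travel time t = x/v = 43.3 km / (0.310 m/s) = 43300 m / 0.310 m/s = 139700 s = 1.617 d.
k_1 L₀/(k_r−k_1) = 0.143×53.6/(1.12−0.143) = 7.665/0.9770 = 7.845 mg/L.
e^(−k_1 t) = e^(−0.143×1.617) = 0.7936; e^(−k_r t) = e^(−1.12×1.617) = 0.1636.
D = 7.845 × (0.7936 − 0.1636) + 3.17 × 0.1636 = 4.943 + 0.5185 = 5.461 mg/L.
DO = C_s − D = 8.18 − 5.461 = 2.719 mg/L.

DO ≈ 2.72 mg/L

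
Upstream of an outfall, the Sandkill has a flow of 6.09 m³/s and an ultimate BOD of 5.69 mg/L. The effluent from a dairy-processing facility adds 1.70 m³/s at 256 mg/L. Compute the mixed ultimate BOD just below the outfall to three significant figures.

60.3 mg/L

Flow-weighted mixing: C = (Q_r C_r + Q_w C_w)/(Q_r + Q_w)
= (6.09×5.69 + 1.70×256)/(6.09 + 1.70) = 469.9/7.790 = 60.31 mg/L.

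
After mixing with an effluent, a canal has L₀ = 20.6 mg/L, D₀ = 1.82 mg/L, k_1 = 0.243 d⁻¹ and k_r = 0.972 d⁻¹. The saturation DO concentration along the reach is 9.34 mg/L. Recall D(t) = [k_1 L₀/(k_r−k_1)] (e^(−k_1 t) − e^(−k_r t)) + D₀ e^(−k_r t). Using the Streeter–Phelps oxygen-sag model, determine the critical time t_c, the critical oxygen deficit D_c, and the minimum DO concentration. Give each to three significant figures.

At the critical point dD/dt = 0, so k_1 L₀ e^(−k_1 t) = k_r D. Substituting D(t) from the Streeter–Phelps equation and solving for t gives
t_c = ln[(k_r/k_1)(1 − D₀(k_r−k_1)/(k_1 L₀))] / (k_r−k_1).
Here k_r−k_1 = 0.7290 d⁻¹ and 1 − D₀(k_r−k_1)/(k_1 L₀) = 1 − 1.82×0.7290/(0.243×20.6) = 0.7350, so
t_c = ln(4.000 × 0.7350) / 0.7290 = 1.078 / 0.7290 = 1.479 d.
L(t_c) = L₀ e^(−k_1 t_c) = 20.6 × 0.6981 = 14.38 mg/L, and at the critical point k_r D_c = k_1 L, so D_c = (0.243/0.972) × 14.38 = 3.595 mg/L.
Minimum DO = C_s − D_c = 9.34 − 3.595 = 5.745 mg/L.

t_c ≈ 1.48 d; D_c ≈ 3.60 mg/L; min DO ≈ 5.74 mg/L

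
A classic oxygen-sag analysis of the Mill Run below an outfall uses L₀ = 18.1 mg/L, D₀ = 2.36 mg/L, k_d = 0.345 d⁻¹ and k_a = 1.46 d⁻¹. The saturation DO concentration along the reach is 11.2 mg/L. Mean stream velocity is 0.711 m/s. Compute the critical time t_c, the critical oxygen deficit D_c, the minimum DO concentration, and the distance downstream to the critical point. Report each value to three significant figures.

t_c = [1/(k_a−k_d)] ln[(k_a/k_d)(1 − D₀(k_a−k_d)/(k_d L₀))]
= [1/(1.46−0.345)] ln[(1.46/0.345)(1 − 2.36×1.115/(0.345×18.1))]
= (1/1.115) ln[4.232 × 0.5786] = 0.8969 × ln(2.449) = 0.8969 × 0.8955 = 0.8032 d.
L(t_c) = L₀ e^(−k_d t_c) = 18.1 × 0.7580 = 13.72 mg/L, and at the critical point k_a D_c = k_d L, so D_c = (0.345/1.46) × 13.72 = 3.242 mg/L.
Minimum DO = C_s − D_c = 11.2 − 3.242 = 7.958 mg/L.
x_c = v t_c = 0.711 m/s × 0.8032 d × 86400 s/d = 49340 m ≈ 49.3 km.

t_c ≈ 0.803 d; D_c ≈ 3.24 mg/L; min DO ≈ 7.96 mg/L; x_c ≈ 49.3 km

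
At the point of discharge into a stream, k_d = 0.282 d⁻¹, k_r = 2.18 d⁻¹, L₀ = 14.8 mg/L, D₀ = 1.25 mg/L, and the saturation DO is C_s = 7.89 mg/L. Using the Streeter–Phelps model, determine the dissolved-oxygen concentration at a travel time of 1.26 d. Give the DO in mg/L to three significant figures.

k_d L₀/(k_r−k_d) = 0.282×14.8/(2.18−0.282) = 4.174/1.898 = 2.199 mg/L.
e^(−k_d t) = e^(−0.282×1.260) = 0.7009; e^(−k_r t) = e^(−2.18×1.260) = 0.06413.
D = 2.199 × (0.7009 − 0.06413) + 1.25 × 0.06413 = 1.400 + 0.08017 = 1.480 mg/L.
DO = C_s − D = 7.89 − 1.480 = 6.410 mg/L.

DO ≈ 6.41 mg/L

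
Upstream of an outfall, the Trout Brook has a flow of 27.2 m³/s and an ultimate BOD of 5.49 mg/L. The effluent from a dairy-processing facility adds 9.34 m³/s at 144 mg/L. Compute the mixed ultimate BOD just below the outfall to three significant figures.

40.9 mg/L

Flow-weighted mixing: C = (Q_r C_r + Q_w C_w)/(Q_r + Q_w)
= (27.2×5.49 + 9.34×144)/(27.2 + 9.34) = 1494/36.54 = 40.89 mg/L.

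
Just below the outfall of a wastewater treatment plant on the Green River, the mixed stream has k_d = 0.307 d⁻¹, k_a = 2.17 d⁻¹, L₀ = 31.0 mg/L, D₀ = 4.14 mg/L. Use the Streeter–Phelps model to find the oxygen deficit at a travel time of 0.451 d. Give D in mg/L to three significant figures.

k_d L₀/(k_a−k_d) = 0.307×31.0/(2.17−0.307) = 9.517/1.863 = 5.108 mg/L.
e^(−k_d t) = e^(−0.307×0.4510) = 0.8707; e^(−k_a t) = e^(−2.17×0.4510) = 0.3758.
D = 5.108 × (0.8707 − 0.3758) + 4.14 × 0.3758 = 2.528 + 1.556 = 4.084 mg/L.

D ≈ 4.08 mg/L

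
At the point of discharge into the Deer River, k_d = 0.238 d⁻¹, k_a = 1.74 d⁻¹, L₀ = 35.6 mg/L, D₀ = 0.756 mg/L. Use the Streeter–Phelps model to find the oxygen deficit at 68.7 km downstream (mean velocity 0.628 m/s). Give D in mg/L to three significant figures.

Travel time t = x/v = 68.7 km / (0.628 m/s) = 68700 m / 0.628 m/s = 109400 s = 1.266 d.
k_d L₀/(k_a−k_d) = 0.238×35.6/(1.74−0.238) = 8.473/1.502 = 5.641 mg/L.
e^(−k_d t) = e^(−0.238×1.266) = 0.7398; e^(−k_a t) = e^(−1.74×1.266) = 0.1105.
D = 5.641 × (0.7398 − 0.1105) + 0.756 × 0.1105 = 3.550 + 0.08351 = 3.634 mg/L.

D ≈ 3.63 mg/L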